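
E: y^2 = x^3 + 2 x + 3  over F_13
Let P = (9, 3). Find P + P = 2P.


Doubling: s = (3 x1^2 + a) / (2 y1)
s = (3*9^2 + 2) / (2*3) mod 13 = 4
x3 = s^2 - 2 x1 mod 13 = 4^2 - 2*9 = 11
y3 = s (x1 - x3) - y1 mod 13 = 4 * (9 - 11) - 3 = 2

2P = (11, 2)


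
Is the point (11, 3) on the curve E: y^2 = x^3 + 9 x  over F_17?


Check whether y^2 = x^3 + 9 x + 0 (mod 17) for (x, y) = (11, 3).
LHS: y^2 = 3^2 mod 17 = 9
RHS: x^3 + 9 x + 0 = 11^3 + 9*11 + 0 mod 17 = 2
LHS != RHS

No, not on the curve


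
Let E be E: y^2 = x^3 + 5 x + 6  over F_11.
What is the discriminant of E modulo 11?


4 a^3 + 27 b^2 = 4*5^3 + 27*6^2 = 500 + 972 = 1472
Delta = -16 * (1472) = -23552
Delta mod 11 = 10

Delta = 10 (mod 11)


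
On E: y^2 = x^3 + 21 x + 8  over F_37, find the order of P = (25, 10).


Compute successive multiples of P until we hit O:
  1P = (25, 10)
  2P = (23, 2)
  3P = (5, 33)
  4P = (16, 0)
  5P = (5, 4)
  6P = (23, 35)
  7P = (25, 27)
  8P = O

ord(P) = 8


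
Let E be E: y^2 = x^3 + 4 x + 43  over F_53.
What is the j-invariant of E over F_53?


Delta = -16(4 a^3 + 27 b^2) mod 53 = 33
-1728 * (4 a)^3 = -1728 * (4*4)^3 mod 53 = 50
j = 50 * 33^(-1) mod 53 = 24

j = 24 (mod 53)


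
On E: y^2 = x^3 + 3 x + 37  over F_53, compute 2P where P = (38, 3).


Doubling: s = (3 x1^2 + a) / (2 y1)
s = (3*38^2 + 3) / (2*3) mod 53 = 7
x3 = s^2 - 2 x1 mod 53 = 7^2 - 2*38 = 26
y3 = s (x1 - x3) - y1 mod 53 = 7 * (38 - 26) - 3 = 28

2P = (26, 28)


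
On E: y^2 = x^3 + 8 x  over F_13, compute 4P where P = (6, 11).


k = 4 = 100_2 (binary, LSB first: 001)
Double-and-add from P = (6, 11):
  bit 0 = 0: acc unchanged = O
  bit 1 = 0: acc unchanged = O
  bit 2 = 1: acc = O + (10, 12) = (10, 12)

4P = (10, 12)


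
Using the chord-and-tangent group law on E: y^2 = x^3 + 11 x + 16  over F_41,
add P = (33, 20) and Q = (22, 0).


P != Q, so use the chord formula.
s = (y2 - y1) / (x2 - x1) = (21) / (30) mod 41 = 13
x3 = s^2 - x1 - x2 mod 41 = 13^2 - 33 - 22 = 32
y3 = s (x1 - x3) - y1 mod 41 = 13 * (33 - 32) - 20 = 34

P + Q = (32, 34)


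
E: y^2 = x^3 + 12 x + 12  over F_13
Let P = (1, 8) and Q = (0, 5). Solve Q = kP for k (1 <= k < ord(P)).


Enumerate multiples of P until we hit Q = (0, 5):
  1P = (1, 8)
  2P = (10, 12)
  3P = (3, 7)
  4P = (6, 1)
  5P = (9, 11)
  6P = (7, 6)
  7P = (8, 3)
  8P = (0, 8)
  9P = (12, 5)
  10P = (12, 8)
  11P = (0, 5)
Match found at i = 11.

k = 11


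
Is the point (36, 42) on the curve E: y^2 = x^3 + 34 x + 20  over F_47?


Check whether y^2 = x^3 + 34 x + 20 (mod 47) for (x, y) = (36, 42).
LHS: y^2 = 42^2 mod 47 = 25
RHS: x^3 + 34 x + 20 = 36^3 + 34*36 + 20 mod 47 = 7
LHS != RHS

No, not on the curve


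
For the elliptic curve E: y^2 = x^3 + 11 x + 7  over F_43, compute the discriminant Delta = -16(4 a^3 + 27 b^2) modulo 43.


4 a^3 + 27 b^2 = 4*11^3 + 27*7^2 = 5324 + 1323 = 6647
Delta = -16 * (6647) = -106352
Delta mod 43 = 30

Delta = 30 (mod 43)


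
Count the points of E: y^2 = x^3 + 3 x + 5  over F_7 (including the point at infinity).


For each x in F_7, count y with y^2 = x^3 + 3 x + 5 mod 7:
  x = 1: RHS = 2, y in [3, 4]  -> 2 point(s)
  x = 4: RHS = 4, y in [2, 5]  -> 2 point(s)
  x = 6: RHS = 1, y in [1, 6]  -> 2 point(s)
Affine points: 6. Add the point at infinity: total = 7.

#E(F_7) = 7


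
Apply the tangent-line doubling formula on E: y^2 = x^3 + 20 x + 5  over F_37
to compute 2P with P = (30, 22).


Doubling: s = (3 x1^2 + a) / (2 y1)
s = (3*30^2 + 20) / (2*22) mod 37 = 8
x3 = s^2 - 2 x1 mod 37 = 8^2 - 2*30 = 4
y3 = s (x1 - x3) - y1 mod 37 = 8 * (30 - 4) - 22 = 1

2P = (4, 1)


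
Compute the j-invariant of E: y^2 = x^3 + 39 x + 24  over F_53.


Delta = -16(4 a^3 + 27 b^2) mod 53 = 30
-1728 * (4 a)^3 = -1728 * (4*39)^3 mod 53 = 16
j = 16 * 30^(-1) mod 53 = 50

j = 50 (mod 53)


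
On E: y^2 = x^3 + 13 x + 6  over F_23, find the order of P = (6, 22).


Compute successive multiples of P until we hit O:
  1P = (6, 22)
  2P = (20, 20)
  3P = (5, 14)
  4P = (7, 16)
  5P = (0, 11)
  6P = (21, 8)
  7P = (12, 2)
  8P = (11, 10)
  ... (continuing to 30P)
  30P = O

ord(P) = 30


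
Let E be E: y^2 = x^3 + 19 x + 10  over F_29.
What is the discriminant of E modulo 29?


4 a^3 + 27 b^2 = 4*19^3 + 27*10^2 = 27436 + 2700 = 30136
Delta = -16 * (30136) = -482176
Delta mod 29 = 7

Delta = 7 (mod 29)


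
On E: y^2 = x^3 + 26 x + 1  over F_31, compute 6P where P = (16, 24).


k = 6 = 110_2 (binary, LSB first: 011)
Double-and-add from P = (16, 24):
  bit 0 = 0: acc unchanged = O
  bit 1 = 1: acc = O + (1, 11) = (1, 11)
  bit 2 = 1: acc = (1, 11) + (8, 15) = (16, 7)

6P = (16, 7)


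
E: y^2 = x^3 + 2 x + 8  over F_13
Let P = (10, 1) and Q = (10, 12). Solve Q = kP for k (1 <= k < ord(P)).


Enumerate multiples of P until we hit Q = (10, 12):
  1P = (10, 1)
  2P = (5, 0)
  3P = (10, 12)
Match found at i = 3.

k = 3


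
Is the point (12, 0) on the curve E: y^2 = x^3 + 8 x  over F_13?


Check whether y^2 = x^3 + 8 x + 0 (mod 13) for (x, y) = (12, 0).
LHS: y^2 = 0^2 mod 13 = 0
RHS: x^3 + 8 x + 0 = 12^3 + 8*12 + 0 mod 13 = 4
LHS != RHS

No, not on the curve


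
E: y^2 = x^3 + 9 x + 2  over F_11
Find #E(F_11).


For each x in F_11, count y with y^2 = x^3 + 9 x + 2 mod 11:
  x = 1: RHS = 1, y in [1, 10]  -> 2 point(s)
  x = 3: RHS = 1, y in [1, 10]  -> 2 point(s)
  x = 4: RHS = 3, y in [5, 6]  -> 2 point(s)
  x = 7: RHS = 1, y in [1, 10]  -> 2 point(s)
  x = 8: RHS = 3, y in [5, 6]  -> 2 point(s)
  x = 9: RHS = 9, y in [3, 8]  -> 2 point(s)
  x = 10: RHS = 3, y in [5, 6]  -> 2 point(s)
Affine points: 14. Add the point at infinity: total = 15.

#E(F_11) = 15


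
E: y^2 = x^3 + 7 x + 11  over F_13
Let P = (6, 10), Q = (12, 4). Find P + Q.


P != Q, so use the chord formula.
s = (y2 - y1) / (x2 - x1) = (7) / (6) mod 13 = 12
x3 = s^2 - x1 - x2 mod 13 = 12^2 - 6 - 12 = 9
y3 = s (x1 - x3) - y1 mod 13 = 12 * (6 - 9) - 10 = 6

P + Q = (9, 6)


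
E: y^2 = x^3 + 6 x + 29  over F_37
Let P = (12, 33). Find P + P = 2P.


Doubling: s = (3 x1^2 + a) / (2 y1)
s = (3*12^2 + 6) / (2*33) mod 37 = 10
x3 = s^2 - 2 x1 mod 37 = 10^2 - 2*12 = 2
y3 = s (x1 - x3) - y1 mod 37 = 10 * (12 - 2) - 33 = 30

2P = (2, 30)


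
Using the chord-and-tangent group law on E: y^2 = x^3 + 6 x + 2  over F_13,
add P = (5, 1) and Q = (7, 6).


P != Q, so use the chord formula.
s = (y2 - y1) / (x2 - x1) = (5) / (2) mod 13 = 9
x3 = s^2 - x1 - x2 mod 13 = 9^2 - 5 - 7 = 4
y3 = s (x1 - x3) - y1 mod 13 = 9 * (5 - 4) - 1 = 8

P + Q = (4, 8)


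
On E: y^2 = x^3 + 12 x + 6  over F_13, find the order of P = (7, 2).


Compute successive multiples of P until we hit O:
  1P = (7, 2)
  2P = (2, 5)
  3P = (8, 9)
  4P = (8, 4)
  5P = (2, 8)
  6P = (7, 11)
  7P = O

ord(P) = 7


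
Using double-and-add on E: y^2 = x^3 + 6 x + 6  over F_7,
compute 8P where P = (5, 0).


k = 8 = 1000_2 (binary, LSB first: 0001)
Double-and-add from P = (5, 0):
  bit 0 = 0: acc unchanged = O
  bit 1 = 0: acc unchanged = O
  bit 2 = 0: acc unchanged = O
  bit 3 = 1: acc = O + O = O

8P = O


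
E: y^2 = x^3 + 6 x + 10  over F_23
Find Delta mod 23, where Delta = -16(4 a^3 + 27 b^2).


4 a^3 + 27 b^2 = 4*6^3 + 27*10^2 = 864 + 2700 = 3564
Delta = -16 * (3564) = -57024
Delta mod 23 = 16

Delta = 16 (mod 23)


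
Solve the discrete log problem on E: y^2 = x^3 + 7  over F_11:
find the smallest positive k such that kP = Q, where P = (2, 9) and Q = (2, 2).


Enumerate multiples of P until we hit Q = (2, 2):
  1P = (2, 9)
  2P = (5, 0)
  3P = (2, 2)
Match found at i = 3.

k = 3


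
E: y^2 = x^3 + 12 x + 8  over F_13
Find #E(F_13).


For each x in F_13, count y with y^2 = x^3 + 12 x + 8 mod 13:
  x = 2: RHS = 1, y in [1, 12]  -> 2 point(s)
  x = 4: RHS = 3, y in [4, 9]  -> 2 point(s)
  x = 6: RHS = 10, y in [6, 7]  -> 2 point(s)
  x = 9: RHS = 0, y in [0]  -> 1 point(s)
  x = 10: RHS = 10, y in [6, 7]  -> 2 point(s)
Affine points: 9. Add the point at infinity: total = 10.

#E(F_13) = 10


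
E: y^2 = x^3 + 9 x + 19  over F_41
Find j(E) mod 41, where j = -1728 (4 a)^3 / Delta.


Delta = -16(4 a^3 + 27 b^2) mod 41 = 14
-1728 * (4 a)^3 = -1728 * (4*9)^3 mod 41 = 12
j = 12 * 14^(-1) mod 41 = 36

j = 36 (mod 41)


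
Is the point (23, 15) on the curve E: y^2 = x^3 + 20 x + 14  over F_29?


Check whether y^2 = x^3 + 20 x + 14 (mod 29) for (x, y) = (23, 15).
LHS: y^2 = 15^2 mod 29 = 22
RHS: x^3 + 20 x + 14 = 23^3 + 20*23 + 14 mod 29 = 26
LHS != RHS

No, not on the curve


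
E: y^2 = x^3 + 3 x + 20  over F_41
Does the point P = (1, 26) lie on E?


Check whether y^2 = x^3 + 3 x + 20 (mod 41) for (x, y) = (1, 26).
LHS: y^2 = 26^2 mod 41 = 20
RHS: x^3 + 3 x + 20 = 1^3 + 3*1 + 20 mod 41 = 24
LHS != RHS

No, not on the curve


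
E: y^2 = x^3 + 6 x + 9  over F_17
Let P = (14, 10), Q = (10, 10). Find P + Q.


P != Q, so use the chord formula.
s = (y2 - y1) / (x2 - x1) = (0) / (13) mod 17 = 0
x3 = s^2 - x1 - x2 mod 17 = 0^2 - 14 - 10 = 10
y3 = s (x1 - x3) - y1 mod 17 = 0 * (14 - 10) - 10 = 7

P + Q = (10, 7)


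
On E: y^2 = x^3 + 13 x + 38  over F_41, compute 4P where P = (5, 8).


k = 4 = 100_2 (binary, LSB first: 001)
Double-and-add from P = (5, 8):
  bit 0 = 0: acc unchanged = O
  bit 1 = 0: acc unchanged = O
  bit 2 = 1: acc = O + (11, 35) = (11, 35)

4P = (11, 35)


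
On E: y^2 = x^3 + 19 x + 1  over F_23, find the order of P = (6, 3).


Compute successive multiples of P until we hit O:
  1P = (6, 3)
  2P = (15, 2)
  3P = (4, 7)
  4P = (17, 19)
  5P = (12, 5)
  6P = (0, 22)
  7P = (20, 3)
  8P = (20, 20)
  ... (continuing to 15P)
  15P = O

ord(P) = 15


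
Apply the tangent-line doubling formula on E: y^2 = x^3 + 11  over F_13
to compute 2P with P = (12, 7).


Doubling: s = (3 x1^2 + a) / (2 y1)
s = (3*12^2 + 0) / (2*7) mod 13 = 3
x3 = s^2 - 2 x1 mod 13 = 3^2 - 2*12 = 11
y3 = s (x1 - x3) - y1 mod 13 = 3 * (12 - 11) - 7 = 9

2P = (11, 9)


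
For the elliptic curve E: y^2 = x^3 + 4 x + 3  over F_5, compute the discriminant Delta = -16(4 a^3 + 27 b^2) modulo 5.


4 a^3 + 27 b^2 = 4*4^3 + 27*3^2 = 256 + 243 = 499
Delta = -16 * (499) = -7984
Delta mod 5 = 1

Delta = 1 (mod 5)


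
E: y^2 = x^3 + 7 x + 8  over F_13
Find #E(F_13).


For each x in F_13, count y with y^2 = x^3 + 7 x + 8 mod 13:
  x = 1: RHS = 3, y in [4, 9]  -> 2 point(s)
  x = 2: RHS = 4, y in [2, 11]  -> 2 point(s)
  x = 3: RHS = 4, y in [2, 11]  -> 2 point(s)
  x = 4: RHS = 9, y in [3, 10]  -> 2 point(s)
  x = 5: RHS = 12, y in [5, 8]  -> 2 point(s)
  x = 7: RHS = 10, y in [6, 7]  -> 2 point(s)
  x = 8: RHS = 4, y in [2, 11]  -> 2 point(s)
  x = 10: RHS = 12, y in [5, 8]  -> 2 point(s)
  x = 11: RHS = 12, y in [5, 8]  -> 2 point(s)
  x = 12: RHS = 0, y in [0]  -> 1 point(s)
Affine points: 19. Add the point at infinity: total = 20.

#E(F_13) = 20


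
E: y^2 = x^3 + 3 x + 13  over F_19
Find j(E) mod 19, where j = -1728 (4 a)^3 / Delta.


Delta = -16(4 a^3 + 27 b^2) mod 19 = 10
-1728 * (4 a)^3 = -1728 * (4*3)^3 mod 19 = 18
j = 18 * 10^(-1) mod 19 = 17

j = 17 (mod 19)


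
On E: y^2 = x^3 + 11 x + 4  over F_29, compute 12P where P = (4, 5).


k = 12 = 1100_2 (binary, LSB first: 0011)
Double-and-add from P = (4, 5):
  bit 0 = 0: acc unchanged = O
  bit 1 = 0: acc unchanged = O
  bit 2 = 1: acc = O + (21, 19) = (21, 19)
  bit 3 = 1: acc = (21, 19) + (16, 10) = (8, 16)

12P = (8, 16)


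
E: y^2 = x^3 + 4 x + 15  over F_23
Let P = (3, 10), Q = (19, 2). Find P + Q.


P != Q, so use the chord formula.
s = (y2 - y1) / (x2 - x1) = (15) / (16) mod 23 = 11
x3 = s^2 - x1 - x2 mod 23 = 11^2 - 3 - 19 = 7
y3 = s (x1 - x3) - y1 mod 23 = 11 * (3 - 7) - 10 = 15

P + Q = (7, 15)


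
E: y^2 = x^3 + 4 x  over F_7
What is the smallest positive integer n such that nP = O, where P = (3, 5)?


Compute successive multiples of P until we hit O:
  1P = (3, 5)
  2P = (2, 3)
  3P = (6, 3)
  4P = (0, 0)
  5P = (6, 4)
  6P = (2, 4)
  7P = (3, 2)
  8P = O

ord(P) = 8


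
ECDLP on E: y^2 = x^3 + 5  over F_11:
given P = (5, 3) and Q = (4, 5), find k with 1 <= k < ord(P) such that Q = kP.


Enumerate multiples of P until we hit Q = (4, 5):
  1P = (5, 3)
  2P = (6, 1)
  3P = (4, 6)
  4P = (0, 4)
  5P = (10, 9)
  6P = (8, 0)
  7P = (10, 2)
  8P = (0, 7)
  9P = (4, 5)
Match found at i = 9.

k = 9


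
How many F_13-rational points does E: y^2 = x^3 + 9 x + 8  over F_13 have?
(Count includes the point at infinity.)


For each x in F_13, count y with y^2 = x^3 + 9 x + 8 mod 13:
  x = 3: RHS = 10, y in [6, 7]  -> 2 point(s)
  x = 4: RHS = 4, y in [2, 11]  -> 2 point(s)
  x = 5: RHS = 9, y in [3, 10]  -> 2 point(s)
  x = 9: RHS = 12, y in [5, 8]  -> 2 point(s)
Affine points: 8. Add the point at infinity: total = 9.

#E(F_13) = 9


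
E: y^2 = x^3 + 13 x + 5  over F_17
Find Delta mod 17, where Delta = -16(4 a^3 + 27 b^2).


4 a^3 + 27 b^2 = 4*13^3 + 27*5^2 = 8788 + 675 = 9463
Delta = -16 * (9463) = -151408
Delta mod 17 = 11

Delta = 11 (mod 17)


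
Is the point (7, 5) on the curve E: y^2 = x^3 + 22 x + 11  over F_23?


Check whether y^2 = x^3 + 22 x + 11 (mod 23) for (x, y) = (7, 5).
LHS: y^2 = 5^2 mod 23 = 2
RHS: x^3 + 22 x + 11 = 7^3 + 22*7 + 11 mod 23 = 2
LHS = RHS

Yes, on the curve


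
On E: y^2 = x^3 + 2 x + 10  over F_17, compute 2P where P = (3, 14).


Doubling: s = (3 x1^2 + a) / (2 y1)
s = (3*3^2 + 2) / (2*14) mod 17 = 15
x3 = s^2 - 2 x1 mod 17 = 15^2 - 2*3 = 15
y3 = s (x1 - x3) - y1 mod 17 = 15 * (3 - 15) - 14 = 10

2P = (15, 10)


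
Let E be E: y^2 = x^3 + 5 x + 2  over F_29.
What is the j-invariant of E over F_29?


Delta = -16(4 a^3 + 27 b^2) mod 29 = 16
-1728 * (4 a)^3 = -1728 * (4*5)^3 mod 29 = 10
j = 10 * 16^(-1) mod 29 = 26

j = 26 (mod 29)


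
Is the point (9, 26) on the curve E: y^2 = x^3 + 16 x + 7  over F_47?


Check whether y^2 = x^3 + 16 x + 7 (mod 47) for (x, y) = (9, 26).
LHS: y^2 = 26^2 mod 47 = 18
RHS: x^3 + 16 x + 7 = 9^3 + 16*9 + 7 mod 47 = 34
LHS != RHS

No, not on the curve


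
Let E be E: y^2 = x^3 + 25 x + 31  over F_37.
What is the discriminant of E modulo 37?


4 a^3 + 27 b^2 = 4*25^3 + 27*31^2 = 62500 + 25947 = 88447
Delta = -16 * (88447) = -1415152
Delta mod 37 = 24

Delta = 24 (mod 37)


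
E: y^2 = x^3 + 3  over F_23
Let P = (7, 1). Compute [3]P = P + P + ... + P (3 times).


k = 3 = 11_2 (binary, LSB first: 11)
Double-and-add from P = (7, 1):
  bit 0 = 1: acc = O + (7, 1) = (7, 1)
  bit 1 = 1: acc = (7, 1) + (12, 11) = (8, 20)

3P = (8, 20)


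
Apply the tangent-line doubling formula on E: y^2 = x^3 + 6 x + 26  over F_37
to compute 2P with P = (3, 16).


Doubling: s = (3 x1^2 + a) / (2 y1)
s = (3*3^2 + 6) / (2*16) mod 37 = 23
x3 = s^2 - 2 x1 mod 37 = 23^2 - 2*3 = 5
y3 = s (x1 - x3) - y1 mod 37 = 23 * (3 - 5) - 16 = 12

2P = (5, 12)


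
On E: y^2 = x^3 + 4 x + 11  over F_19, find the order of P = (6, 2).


Compute successive multiples of P until we hit O:
  1P = (6, 2)
  2P = (12, 1)
  3P = (10, 5)
  4P = (0, 12)
  5P = (1, 15)
  6P = (18, 14)
  7P = (15, 8)
  8P = (9, 15)
  ... (continuing to 21P)
  21P = O

ord(P) = 21


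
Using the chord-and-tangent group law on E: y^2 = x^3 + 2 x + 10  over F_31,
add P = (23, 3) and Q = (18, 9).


P != Q, so use the chord formula.
s = (y2 - y1) / (x2 - x1) = (6) / (26) mod 31 = 5
x3 = s^2 - x1 - x2 mod 31 = 5^2 - 23 - 18 = 15
y3 = s (x1 - x3) - y1 mod 31 = 5 * (23 - 15) - 3 = 6

P + Q = (15, 6)


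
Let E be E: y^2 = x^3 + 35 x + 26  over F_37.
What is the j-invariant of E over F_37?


Delta = -16(4 a^3 + 27 b^2) mod 37 = 3
-1728 * (4 a)^3 = -1728 * (4*35)^3 mod 37 = 29
j = 29 * 3^(-1) mod 37 = 22

j = 22 (mod 37)


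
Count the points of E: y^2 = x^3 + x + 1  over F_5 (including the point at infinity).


For each x in F_5, count y with y^2 = x^3 + 1 x + 1 mod 5:
  x = 0: RHS = 1, y in [1, 4]  -> 2 point(s)
  x = 2: RHS = 1, y in [1, 4]  -> 2 point(s)
  x = 3: RHS = 1, y in [1, 4]  -> 2 point(s)
  x = 4: RHS = 4, y in [2, 3]  -> 2 point(s)
Affine points: 8. Add the point at infinity: total = 9.

#E(F_5) = 9


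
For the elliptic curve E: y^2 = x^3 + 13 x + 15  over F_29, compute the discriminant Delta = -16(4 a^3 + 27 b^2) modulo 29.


4 a^3 + 27 b^2 = 4*13^3 + 27*15^2 = 8788 + 6075 = 14863
Delta = -16 * (14863) = -237808
Delta mod 29 = 21

Delta = 21 (mod 29)


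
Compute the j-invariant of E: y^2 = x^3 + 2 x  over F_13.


Delta = -16(4 a^3 + 27 b^2) mod 13 = 8
-1728 * (4 a)^3 = -1728 * (4*2)^3 mod 13 = 5
j = 5 * 8^(-1) mod 13 = 12

j = 12 (mod 13)


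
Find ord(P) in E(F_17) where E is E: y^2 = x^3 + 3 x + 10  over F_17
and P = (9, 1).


Compute successive multiples of P until we hit O:
  1P = (9, 1)
  2P = (15, 9)
  3P = (8, 6)
  4P = (8, 11)
  5P = (15, 8)
  6P = (9, 16)
  7P = O

ord(P) = 7


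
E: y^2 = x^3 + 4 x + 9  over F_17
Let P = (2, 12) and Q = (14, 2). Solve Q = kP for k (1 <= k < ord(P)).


Enumerate multiples of P until we hit Q = (14, 2):
  1P = (2, 12)
  2P = (4, 15)
  3P = (9, 3)
  4P = (8, 3)
  5P = (5, 1)
  6P = (14, 15)
  7P = (0, 14)
  8P = (16, 2)
  9P = (12, 0)
  10P = (16, 15)
  11P = (0, 3)
  12P = (14, 2)
Match found at i = 12.

k = 12


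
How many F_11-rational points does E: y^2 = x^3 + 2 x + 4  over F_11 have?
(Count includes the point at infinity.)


For each x in F_11, count y with y^2 = x^3 + 2 x + 4 mod 11:
  x = 0: RHS = 4, y in [2, 9]  -> 2 point(s)
  x = 2: RHS = 5, y in [4, 7]  -> 2 point(s)
  x = 3: RHS = 4, y in [2, 9]  -> 2 point(s)
  x = 6: RHS = 1, y in [1, 10]  -> 2 point(s)
  x = 7: RHS = 9, y in [3, 8]  -> 2 point(s)
  x = 8: RHS = 4, y in [2, 9]  -> 2 point(s)
  x = 9: RHS = 3, y in [5, 6]  -> 2 point(s)
  x = 10: RHS = 1, y in [1, 10]  -> 2 point(s)
Affine points: 16. Add the point at infinity: total = 17.

#E(F_11) = 17


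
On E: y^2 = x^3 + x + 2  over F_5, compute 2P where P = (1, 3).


k = 2 = 10_2 (binary, LSB first: 01)
Double-and-add from P = (1, 3):
  bit 0 = 0: acc unchanged = O
  bit 1 = 1: acc = O + (4, 0) = (4, 0)

2P = (4, 0)


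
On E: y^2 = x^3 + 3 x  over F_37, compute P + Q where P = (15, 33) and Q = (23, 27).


P != Q, so use the chord formula.
s = (y2 - y1) / (x2 - x1) = (31) / (8) mod 37 = 27
x3 = s^2 - x1 - x2 mod 37 = 27^2 - 15 - 23 = 25
y3 = s (x1 - x3) - y1 mod 37 = 27 * (15 - 25) - 33 = 30

P + Q = (25, 30)


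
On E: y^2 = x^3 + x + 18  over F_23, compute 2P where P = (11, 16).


Doubling: s = (3 x1^2 + a) / (2 y1)
s = (3*11^2 + 1) / (2*16) mod 23 = 20
x3 = s^2 - 2 x1 mod 23 = 20^2 - 2*11 = 10
y3 = s (x1 - x3) - y1 mod 23 = 20 * (11 - 10) - 16 = 4

2P = (10, 4)


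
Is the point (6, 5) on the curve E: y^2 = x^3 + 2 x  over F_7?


Check whether y^2 = x^3 + 2 x + 0 (mod 7) for (x, y) = (6, 5).
LHS: y^2 = 5^2 mod 7 = 4
RHS: x^3 + 2 x + 0 = 6^3 + 2*6 + 0 mod 7 = 4
LHS = RHS

Yes, on the curve


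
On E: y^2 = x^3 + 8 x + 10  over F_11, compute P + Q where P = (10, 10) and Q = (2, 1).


P != Q, so use the chord formula.
s = (y2 - y1) / (x2 - x1) = (2) / (3) mod 11 = 8
x3 = s^2 - x1 - x2 mod 11 = 8^2 - 10 - 2 = 8
y3 = s (x1 - x3) - y1 mod 11 = 8 * (10 - 8) - 10 = 6

P + Q = (8, 6)


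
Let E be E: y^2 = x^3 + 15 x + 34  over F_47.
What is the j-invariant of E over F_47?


Delta = -16(4 a^3 + 27 b^2) mod 47 = 42
-1728 * (4 a)^3 = -1728 * (4*15)^3 mod 47 = 9
j = 9 * 42^(-1) mod 47 = 17

j = 17 (mod 47)


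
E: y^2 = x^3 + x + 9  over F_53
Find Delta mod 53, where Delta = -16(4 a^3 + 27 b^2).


4 a^3 + 27 b^2 = 4*1^3 + 27*9^2 = 4 + 2187 = 2191
Delta = -16 * (2191) = -35056
Delta mod 53 = 30

Delta = 30 (mod 53)


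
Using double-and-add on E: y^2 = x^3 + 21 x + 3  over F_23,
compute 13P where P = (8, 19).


k = 13 = 1101_2 (binary, LSB first: 1011)
Double-and-add from P = (8, 19):
  bit 0 = 1: acc = O + (8, 19) = (8, 19)
  bit 1 = 0: acc unchanged = (8, 19)
  bit 2 = 1: acc = (8, 19) + (18, 16) = (1, 18)
  bit 3 = 1: acc = (1, 18) + (19, 4) = (9, 1)

13P = (9, 1)


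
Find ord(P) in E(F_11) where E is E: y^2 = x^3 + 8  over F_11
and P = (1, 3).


Compute successive multiples of P until we hit O:
  1P = (1, 3)
  2P = (1, 8)
  3P = O

ord(P) = 3


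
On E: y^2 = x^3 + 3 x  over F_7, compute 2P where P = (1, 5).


Doubling: s = (3 x1^2 + a) / (2 y1)
s = (3*1^2 + 3) / (2*5) mod 7 = 2
x3 = s^2 - 2 x1 mod 7 = 2^2 - 2*1 = 2
y3 = s (x1 - x3) - y1 mod 7 = 2 * (1 - 2) - 5 = 0

2P = (2, 0)


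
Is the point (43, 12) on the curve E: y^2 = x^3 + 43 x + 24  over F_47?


Check whether y^2 = x^3 + 43 x + 24 (mod 47) for (x, y) = (43, 12).
LHS: y^2 = 12^2 mod 47 = 3
RHS: x^3 + 43 x + 24 = 43^3 + 43*43 + 24 mod 47 = 23
LHS != RHS

No, not on the curve


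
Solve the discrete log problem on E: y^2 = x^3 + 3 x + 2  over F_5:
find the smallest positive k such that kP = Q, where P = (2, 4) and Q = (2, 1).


Enumerate multiples of P until we hit Q = (2, 1):
  1P = (2, 4)
  2P = (1, 1)
  3P = (1, 4)
  4P = (2, 1)
Match found at i = 4.

k = 4


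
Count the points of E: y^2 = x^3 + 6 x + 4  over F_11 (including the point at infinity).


For each x in F_11, count y with y^2 = x^3 + 6 x + 4 mod 11:
  x = 0: RHS = 4, y in [2, 9]  -> 2 point(s)
  x = 1: RHS = 0, y in [0]  -> 1 point(s)
  x = 3: RHS = 5, y in [4, 7]  -> 2 point(s)
  x = 4: RHS = 4, y in [2, 9]  -> 2 point(s)
  x = 5: RHS = 5, y in [4, 7]  -> 2 point(s)
  x = 6: RHS = 3, y in [5, 6]  -> 2 point(s)
  x = 7: RHS = 4, y in [2, 9]  -> 2 point(s)
  x = 8: RHS = 3, y in [5, 6]  -> 2 point(s)
Affine points: 15. Add the point at infinity: total = 16.

#E(F_11) = 16


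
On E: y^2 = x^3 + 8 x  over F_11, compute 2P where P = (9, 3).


Doubling: s = (3 x1^2 + a) / (2 y1)
s = (3*9^2 + 8) / (2*3) mod 11 = 7
x3 = s^2 - 2 x1 mod 11 = 7^2 - 2*9 = 9
y3 = s (x1 - x3) - y1 mod 11 = 7 * (9 - 9) - 3 = 8

2P = (9, 8)


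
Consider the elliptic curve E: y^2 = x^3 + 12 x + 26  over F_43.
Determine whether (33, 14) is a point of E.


Check whether y^2 = x^3 + 12 x + 26 (mod 43) for (x, y) = (33, 14).
LHS: y^2 = 14^2 mod 43 = 24
RHS: x^3 + 12 x + 26 = 33^3 + 12*33 + 26 mod 43 = 24
LHS = RHS

Yes, on the curve


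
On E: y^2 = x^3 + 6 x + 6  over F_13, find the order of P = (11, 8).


Compute successive multiples of P until we hit O:
  1P = (11, 8)
  2P = (1, 0)
  3P = (11, 5)
  4P = O

ord(P) = 4


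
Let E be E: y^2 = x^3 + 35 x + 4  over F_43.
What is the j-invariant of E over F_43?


Delta = -16(4 a^3 + 27 b^2) mod 43 = 13
-1728 * (4 a)^3 = -1728 * (4*35)^3 mod 43 = 16
j = 16 * 13^(-1) mod 43 = 31

j = 31 (mod 43)


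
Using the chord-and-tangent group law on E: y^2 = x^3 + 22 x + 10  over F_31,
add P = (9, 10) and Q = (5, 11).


P != Q, so use the chord formula.
s = (y2 - y1) / (x2 - x1) = (1) / (27) mod 31 = 23
x3 = s^2 - x1 - x2 mod 31 = 23^2 - 9 - 5 = 19
y3 = s (x1 - x3) - y1 mod 31 = 23 * (9 - 19) - 10 = 8

P + Q = (19, 8)


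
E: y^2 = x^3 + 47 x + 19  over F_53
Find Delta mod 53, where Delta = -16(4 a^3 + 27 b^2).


4 a^3 + 27 b^2 = 4*47^3 + 27*19^2 = 415292 + 9747 = 425039
Delta = -16 * (425039) = -6800624
Delta mod 53 = 18

Delta = 18 (mod 53)


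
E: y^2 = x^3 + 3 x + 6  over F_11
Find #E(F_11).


For each x in F_11, count y with y^2 = x^3 + 3 x + 6 mod 11:
  x = 2: RHS = 9, y in [3, 8]  -> 2 point(s)
  x = 3: RHS = 9, y in [3, 8]  -> 2 point(s)
  x = 4: RHS = 5, y in [4, 7]  -> 2 point(s)
  x = 5: RHS = 3, y in [5, 6]  -> 2 point(s)
  x = 6: RHS = 9, y in [3, 8]  -> 2 point(s)
  x = 8: RHS = 3, y in [5, 6]  -> 2 point(s)
  x = 9: RHS = 3, y in [5, 6]  -> 2 point(s)
Affine points: 14. Add the point at infinity: total = 15.

#E(F_11) = 15


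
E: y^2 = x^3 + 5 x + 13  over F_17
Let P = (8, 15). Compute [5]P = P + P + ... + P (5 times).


k = 5 = 101_2 (binary, LSB first: 101)
Double-and-add from P = (8, 15):
  bit 0 = 1: acc = O + (8, 15) = (8, 15)
  bit 1 = 0: acc unchanged = (8, 15)
  bit 2 = 1: acc = (8, 15) + (7, 0) = (6, 15)

5P = (6, 15)


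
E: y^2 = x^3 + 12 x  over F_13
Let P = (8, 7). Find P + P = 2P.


Doubling: s = (3 x1^2 + a) / (2 y1)
s = (3*8^2 + 12) / (2*7) mod 13 = 9
x3 = s^2 - 2 x1 mod 13 = 9^2 - 2*8 = 0
y3 = s (x1 - x3) - y1 mod 13 = 9 * (8 - 0) - 7 = 0

2P = (0, 0)


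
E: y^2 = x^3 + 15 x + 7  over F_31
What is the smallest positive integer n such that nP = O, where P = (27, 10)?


Compute successive multiples of P until we hit O:
  1P = (27, 10)
  2P = (18, 23)
  3P = (21, 2)
  4P = (2, 13)
  5P = (10, 14)
  6P = (8, 22)
  7P = (28, 20)
  8P = (14, 27)
  ... (continuing to 22P)
  22P = O

ord(P) = 22


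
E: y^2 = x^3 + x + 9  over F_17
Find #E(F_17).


For each x in F_17, count y with y^2 = x^3 + 1 x + 9 mod 17:
  x = 0: RHS = 9, y in [3, 14]  -> 2 point(s)
  x = 2: RHS = 2, y in [6, 11]  -> 2 point(s)
  x = 4: RHS = 9, y in [3, 14]  -> 2 point(s)
  x = 7: RHS = 2, y in [6, 11]  -> 2 point(s)
  x = 8: RHS = 2, y in [6, 11]  -> 2 point(s)
  x = 9: RHS = 16, y in [4, 13]  -> 2 point(s)
  x = 10: RHS = 16, y in [4, 13]  -> 2 point(s)
  x = 11: RHS = 8, y in [5, 12]  -> 2 point(s)
  x = 12: RHS = 15, y in [7, 10]  -> 2 point(s)
  x = 13: RHS = 9, y in [3, 14]  -> 2 point(s)
  x = 14: RHS = 13, y in [8, 9]  -> 2 point(s)
  x = 15: RHS = 16, y in [4, 13]  -> 2 point(s)
Affine points: 24. Add the point at infinity: total = 25.

#E(F_17) = 25


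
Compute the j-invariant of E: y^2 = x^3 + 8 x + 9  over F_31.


Delta = -16(4 a^3 + 27 b^2) mod 31 = 6
-1728 * (4 a)^3 = -1728 * (4*8)^3 mod 31 = 8
j = 8 * 6^(-1) mod 31 = 22

j = 22 (mod 31)


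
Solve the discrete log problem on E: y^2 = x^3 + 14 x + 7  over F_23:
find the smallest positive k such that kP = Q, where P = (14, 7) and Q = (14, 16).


Enumerate multiples of P until we hit Q = (14, 16):
  1P = (14, 7)
  2P = (4, 9)
  3P = (17, 12)
  4P = (5, 8)
  5P = (6, 10)
  6P = (15, 2)
  7P = (19, 18)
  8P = (16, 7)
  9P = (16, 16)
  10P = (19, 5)
  11P = (15, 21)
  12P = (6, 13)
  13P = (5, 15)
  14P = (17, 11)
  15P = (4, 14)
  16P = (14, 16)
Match found at i = 16.

k = 16


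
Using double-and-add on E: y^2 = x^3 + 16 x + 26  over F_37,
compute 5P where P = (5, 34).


k = 5 = 101_2 (binary, LSB first: 101)
Double-and-add from P = (5, 34):
  bit 0 = 1: acc = O + (5, 34) = (5, 34)
  bit 1 = 0: acc unchanged = (5, 34)
  bit 2 = 1: acc = (5, 34) + (33, 3) = (20, 13)

5P = (20, 13)


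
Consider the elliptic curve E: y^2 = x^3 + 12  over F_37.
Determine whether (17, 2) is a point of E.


Check whether y^2 = x^3 + 0 x + 12 (mod 37) for (x, y) = (17, 2).
LHS: y^2 = 2^2 mod 37 = 4
RHS: x^3 + 0 x + 12 = 17^3 + 0*17 + 12 mod 37 = 4
LHS = RHS

Yes, on the curve


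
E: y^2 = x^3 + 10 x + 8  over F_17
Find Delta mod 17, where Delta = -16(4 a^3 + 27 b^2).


4 a^3 + 27 b^2 = 4*10^3 + 27*8^2 = 4000 + 1728 = 5728
Delta = -16 * (5728) = -91648
Delta mod 17 = 16

Delta = 16 (mod 17)


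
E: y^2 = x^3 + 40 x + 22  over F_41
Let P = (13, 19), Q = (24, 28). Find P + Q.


P != Q, so use the chord formula.
s = (y2 - y1) / (x2 - x1) = (9) / (11) mod 41 = 12
x3 = s^2 - x1 - x2 mod 41 = 12^2 - 13 - 24 = 25
y3 = s (x1 - x3) - y1 mod 41 = 12 * (13 - 25) - 19 = 1

P + Q = (25, 1)


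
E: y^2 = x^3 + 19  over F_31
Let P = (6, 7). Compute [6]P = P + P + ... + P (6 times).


k = 6 = 110_2 (binary, LSB first: 011)
Double-and-add from P = (6, 7):
  bit 0 = 0: acc unchanged = O
  bit 1 = 1: acc = O + (26, 7) = (26, 7)
  bit 2 = 1: acc = (26, 7) + (30, 7) = (6, 24)

6P = (6, 24)


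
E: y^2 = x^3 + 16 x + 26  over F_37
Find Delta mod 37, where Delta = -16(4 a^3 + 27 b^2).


4 a^3 + 27 b^2 = 4*16^3 + 27*26^2 = 16384 + 18252 = 34636
Delta = -16 * (34636) = -554176
Delta mod 37 = 10

Delta = 10 (mod 37)


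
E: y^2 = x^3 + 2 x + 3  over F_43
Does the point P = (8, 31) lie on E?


Check whether y^2 = x^3 + 2 x + 3 (mod 43) for (x, y) = (8, 31).
LHS: y^2 = 31^2 mod 43 = 15
RHS: x^3 + 2 x + 3 = 8^3 + 2*8 + 3 mod 43 = 15
LHS = RHS

Yes, on the curve


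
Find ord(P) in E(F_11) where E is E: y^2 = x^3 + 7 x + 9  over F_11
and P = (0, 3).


Compute successive multiples of P until we hit O:
  1P = (0, 3)
  2P = (9, 3)
  3P = (2, 8)
  4P = (7, 7)
  5P = (5, 2)
  6P = (10, 10)
  7P = (6, 6)
  8P = (8, 4)
  ... (continuing to 17P)
  17P = O

ord(P) = 17


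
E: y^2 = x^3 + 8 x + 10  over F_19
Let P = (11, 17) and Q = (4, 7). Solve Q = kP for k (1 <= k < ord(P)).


Enumerate multiples of P until we hit Q = (4, 7):
  1P = (11, 17)
  2P = (8, 4)
  3P = (4, 7)
Match found at i = 3.

k = 3


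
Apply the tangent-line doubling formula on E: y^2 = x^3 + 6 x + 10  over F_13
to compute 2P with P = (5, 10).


Doubling: s = (3 x1^2 + a) / (2 y1)
s = (3*5^2 + 6) / (2*10) mod 13 = 6
x3 = s^2 - 2 x1 mod 13 = 6^2 - 2*5 = 0
y3 = s (x1 - x3) - y1 mod 13 = 6 * (5 - 0) - 10 = 7

2P = (0, 7)


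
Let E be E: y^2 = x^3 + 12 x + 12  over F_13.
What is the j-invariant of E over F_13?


Delta = -16(4 a^3 + 27 b^2) mod 13 = 9
-1728 * (4 a)^3 = -1728 * (4*12)^3 mod 13 = 1
j = 1 * 9^(-1) mod 13 = 3

j = 3 (mod 13)


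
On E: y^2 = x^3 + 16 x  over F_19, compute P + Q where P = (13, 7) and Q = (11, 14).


P != Q, so use the chord formula.
s = (y2 - y1) / (x2 - x1) = (7) / (17) mod 19 = 6
x3 = s^2 - x1 - x2 mod 19 = 6^2 - 13 - 11 = 12
y3 = s (x1 - x3) - y1 mod 19 = 6 * (13 - 12) - 7 = 18

P + Q = (12, 18)


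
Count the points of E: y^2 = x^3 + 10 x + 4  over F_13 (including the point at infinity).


For each x in F_13, count y with y^2 = x^3 + 10 x + 4 mod 13:
  x = 0: RHS = 4, y in [2, 11]  -> 2 point(s)
  x = 3: RHS = 9, y in [3, 10]  -> 2 point(s)
  x = 4: RHS = 4, y in [2, 11]  -> 2 point(s)
  x = 5: RHS = 10, y in [6, 7]  -> 2 point(s)
  x = 7: RHS = 1, y in [1, 12]  -> 2 point(s)
  x = 9: RHS = 4, y in [2, 11]  -> 2 point(s)
  x = 10: RHS = 12, y in [5, 8]  -> 2 point(s)
Affine points: 14. Add the point at infinity: total = 15.

#E(F_13) = 15


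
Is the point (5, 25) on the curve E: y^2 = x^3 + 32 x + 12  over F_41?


Check whether y^2 = x^3 + 32 x + 12 (mod 41) for (x, y) = (5, 25).
LHS: y^2 = 25^2 mod 41 = 10
RHS: x^3 + 32 x + 12 = 5^3 + 32*5 + 12 mod 41 = 10
LHS = RHS

Yes, on the curve


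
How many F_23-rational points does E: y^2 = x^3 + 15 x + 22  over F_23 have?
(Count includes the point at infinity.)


For each x in F_23, count y with y^2 = x^3 + 15 x + 22 mod 23:
  x = 3: RHS = 2, y in [5, 18]  -> 2 point(s)
  x = 4: RHS = 8, y in [10, 13]  -> 2 point(s)
  x = 6: RHS = 6, y in [11, 12]  -> 2 point(s)
  x = 9: RHS = 12, y in [9, 14]  -> 2 point(s)
  x = 11: RHS = 0, y in [0]  -> 1 point(s)
  x = 14: RHS = 9, y in [3, 20]  -> 2 point(s)
  x = 18: RHS = 6, y in [11, 12]  -> 2 point(s)
  x = 19: RHS = 13, y in [6, 17]  -> 2 point(s)
  x = 22: RHS = 6, y in [11, 12]  -> 2 point(s)
Affine points: 17. Add the point at infinity: total = 18.

#E(F_23) = 18


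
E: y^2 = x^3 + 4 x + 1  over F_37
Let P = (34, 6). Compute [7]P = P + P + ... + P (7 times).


k = 7 = 111_2 (binary, LSB first: 111)
Double-and-add from P = (34, 6):
  bit 0 = 1: acc = O + (34, 6) = (34, 6)
  bit 1 = 1: acc = (34, 6) + (34, 31) = O
  bit 2 = 1: acc = O + (34, 6) = (34, 6)

7P = (34, 6)


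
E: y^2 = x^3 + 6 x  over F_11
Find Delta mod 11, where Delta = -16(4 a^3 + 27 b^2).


4 a^3 + 27 b^2 = 4*6^3 + 27*0^2 = 864 + 0 = 864
Delta = -16 * (864) = -13824
Delta mod 11 = 3

Delta = 3 (mod 11)


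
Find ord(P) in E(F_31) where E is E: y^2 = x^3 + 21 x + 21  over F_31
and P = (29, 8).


Compute successive multiples of P until we hit O:
  1P = (29, 8)
  2P = (20, 28)
  3P = (21, 19)
  4P = (26, 15)
  5P = (9, 28)
  6P = (25, 19)
  7P = (2, 3)
  8P = (19, 26)
  ... (continuing to 32P)
  32P = O

ord(P) = 32


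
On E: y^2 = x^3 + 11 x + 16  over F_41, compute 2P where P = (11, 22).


Doubling: s = (3 x1^2 + a) / (2 y1)
s = (3*11^2 + 11) / (2*22) mod 41 = 29
x3 = s^2 - 2 x1 mod 41 = 29^2 - 2*11 = 40
y3 = s (x1 - x3) - y1 mod 41 = 29 * (11 - 40) - 22 = 39

2P = (40, 39)


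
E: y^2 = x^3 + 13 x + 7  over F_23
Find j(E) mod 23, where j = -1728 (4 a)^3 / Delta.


Delta = -16(4 a^3 + 27 b^2) mod 23 = 6
-1728 * (4 a)^3 = -1728 * (4*13)^3 mod 23 = 19
j = 19 * 6^(-1) mod 23 = 7

j = 7 (mod 23)


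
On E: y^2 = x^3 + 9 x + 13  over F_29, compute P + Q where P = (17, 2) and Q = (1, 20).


P != Q, so use the chord formula.
s = (y2 - y1) / (x2 - x1) = (18) / (13) mod 29 = 17
x3 = s^2 - x1 - x2 mod 29 = 17^2 - 17 - 1 = 10
y3 = s (x1 - x3) - y1 mod 29 = 17 * (17 - 10) - 2 = 1

P + Q = (10, 1)


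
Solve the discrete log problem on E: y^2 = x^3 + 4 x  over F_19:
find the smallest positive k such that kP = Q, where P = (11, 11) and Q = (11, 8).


Enumerate multiples of P until we hit Q = (11, 8):
  1P = (11, 11)
  2P = (1, 9)
  3P = (4, 17)
  4P = (9, 9)
  5P = (0, 0)
  6P = (9, 10)
  7P = (4, 2)
  8P = (1, 10)
  9P = (11, 8)
Match found at i = 9.

k = 9


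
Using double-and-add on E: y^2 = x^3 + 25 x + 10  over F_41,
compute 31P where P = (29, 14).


k = 31 = 11111_2 (binary, LSB first: 11111)
Double-and-add from P = (29, 14):
  bit 0 = 1: acc = O + (29, 14) = (29, 14)
  bit 1 = 1: acc = (29, 14) + (23, 40) = (26, 14)
  bit 2 = 1: acc = (26, 14) + (27, 27) = (34, 5)
  bit 3 = 1: acc = (34, 5) + (37, 25) = (19, 13)
  bit 4 = 1: acc = (19, 13) + (9, 29) = (9, 12)

31P = (9, 12)


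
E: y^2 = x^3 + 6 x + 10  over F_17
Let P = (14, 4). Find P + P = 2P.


Doubling: s = (3 x1^2 + a) / (2 y1)
s = (3*14^2 + 6) / (2*4) mod 17 = 2
x3 = s^2 - 2 x1 mod 17 = 2^2 - 2*14 = 10
y3 = s (x1 - x3) - y1 mod 17 = 2 * (14 - 10) - 4 = 4

2P = (10, 4)


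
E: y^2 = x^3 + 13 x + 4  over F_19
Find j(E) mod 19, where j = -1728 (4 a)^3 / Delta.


Delta = -16(4 a^3 + 27 b^2) mod 19 = 15
-1728 * (4 a)^3 = -1728 * (4*13)^3 mod 19 = 8
j = 8 * 15^(-1) mod 19 = 17

j = 17 (mod 19)


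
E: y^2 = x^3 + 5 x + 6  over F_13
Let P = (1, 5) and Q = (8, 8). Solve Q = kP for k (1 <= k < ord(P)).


Enumerate multiples of P until we hit Q = (8, 8):
  1P = (1, 5)
  2P = (8, 5)
  3P = (4, 8)
  4P = (9, 0)
  5P = (4, 5)
  6P = (8, 8)
Match found at i = 6.

k = 6


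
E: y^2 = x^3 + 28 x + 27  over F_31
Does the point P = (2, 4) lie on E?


Check whether y^2 = x^3 + 28 x + 27 (mod 31) for (x, y) = (2, 4).
LHS: y^2 = 4^2 mod 31 = 16
RHS: x^3 + 28 x + 27 = 2^3 + 28*2 + 27 mod 31 = 29
LHS != RHS

No, not on the curve


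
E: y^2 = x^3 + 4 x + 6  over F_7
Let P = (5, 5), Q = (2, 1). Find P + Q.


P != Q, so use the chord formula.
s = (y2 - y1) / (x2 - x1) = (3) / (4) mod 7 = 6
x3 = s^2 - x1 - x2 mod 7 = 6^2 - 5 - 2 = 1
y3 = s (x1 - x3) - y1 mod 7 = 6 * (5 - 1) - 5 = 5

P + Q = (1, 5)


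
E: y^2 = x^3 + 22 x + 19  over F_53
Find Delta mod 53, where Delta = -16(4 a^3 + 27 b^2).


4 a^3 + 27 b^2 = 4*22^3 + 27*19^2 = 42592 + 9747 = 52339
Delta = -16 * (52339) = -837424
Delta mod 53 = 29

Delta = 29 (mod 53)


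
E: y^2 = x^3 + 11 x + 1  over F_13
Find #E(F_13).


For each x in F_13, count y with y^2 = x^3 + 11 x + 1 mod 13:
  x = 0: RHS = 1, y in [1, 12]  -> 2 point(s)
  x = 1: RHS = 0, y in [0]  -> 1 point(s)
  x = 3: RHS = 9, y in [3, 10]  -> 2 point(s)
  x = 5: RHS = 12, y in [5, 8]  -> 2 point(s)
  x = 6: RHS = 10, y in [6, 7]  -> 2 point(s)
  x = 8: RHS = 3, y in [4, 9]  -> 2 point(s)
  x = 9: RHS = 10, y in [6, 7]  -> 2 point(s)
  x = 11: RHS = 10, y in [6, 7]  -> 2 point(s)
Affine points: 15. Add the point at infinity: total = 16.

#E(F_13) = 16


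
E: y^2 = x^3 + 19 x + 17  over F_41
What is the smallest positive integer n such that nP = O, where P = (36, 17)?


Compute successive multiples of P until we hit O:
  1P = (36, 17)
  2P = (28, 22)
  3P = (28, 19)
  4P = (36, 24)
  5P = O

ord(P) = 5


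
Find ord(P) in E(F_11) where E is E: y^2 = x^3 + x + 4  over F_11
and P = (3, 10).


Compute successive multiples of P until we hit O:
  1P = (3, 10)
  2P = (3, 1)
  3P = O

ord(P) = 3


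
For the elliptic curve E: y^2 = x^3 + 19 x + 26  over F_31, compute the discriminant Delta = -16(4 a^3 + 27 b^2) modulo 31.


4 a^3 + 27 b^2 = 4*19^3 + 27*26^2 = 27436 + 18252 = 45688
Delta = -16 * (45688) = -731008
Delta mod 31 = 3

Delta = 3 (mod 31)


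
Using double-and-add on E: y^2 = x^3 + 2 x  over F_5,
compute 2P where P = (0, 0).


k = 2 = 10_2 (binary, LSB first: 01)
Double-and-add from P = (0, 0):
  bit 0 = 0: acc unchanged = O
  bit 1 = 1: acc = O + O = O

2P = O


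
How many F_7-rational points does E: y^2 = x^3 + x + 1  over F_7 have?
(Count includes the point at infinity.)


For each x in F_7, count y with y^2 = x^3 + 1 x + 1 mod 7:
  x = 0: RHS = 1, y in [1, 6]  -> 2 point(s)
  x = 2: RHS = 4, y in [2, 5]  -> 2 point(s)
Affine points: 4. Add the point at infinity: total = 5.

#E(F_7) = 5


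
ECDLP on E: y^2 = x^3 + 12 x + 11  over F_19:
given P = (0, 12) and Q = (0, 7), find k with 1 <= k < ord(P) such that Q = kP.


Enumerate multiples of P until we hit Q = (0, 7):
  1P = (0, 12)
  2P = (5, 14)
  3P = (2, 10)
  4P = (18, 6)
  5P = (18, 13)
  6P = (2, 9)
  7P = (5, 5)
  8P = (0, 7)
Match found at i = 8.

k = 8


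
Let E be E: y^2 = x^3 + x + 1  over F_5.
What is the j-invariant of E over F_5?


Delta = -16(4 a^3 + 27 b^2) mod 5 = 4
-1728 * (4 a)^3 = -1728 * (4*1)^3 mod 5 = 3
j = 3 * 4^(-1) mod 5 = 2

j = 2 (mod 5)


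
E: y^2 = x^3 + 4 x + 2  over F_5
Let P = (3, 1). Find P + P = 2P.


Doubling: s = (3 x1^2 + a) / (2 y1)
s = (3*3^2 + 4) / (2*1) mod 5 = 3
x3 = s^2 - 2 x1 mod 5 = 3^2 - 2*3 = 3
y3 = s (x1 - x3) - y1 mod 5 = 3 * (3 - 3) - 1 = 4

2P = (3, 4)


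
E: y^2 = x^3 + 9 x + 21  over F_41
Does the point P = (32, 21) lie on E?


Check whether y^2 = x^3 + 9 x + 21 (mod 41) for (x, y) = (32, 21).
LHS: y^2 = 21^2 mod 41 = 31
RHS: x^3 + 9 x + 21 = 32^3 + 9*32 + 21 mod 41 = 31
LHS = RHS

Yes, on the curve


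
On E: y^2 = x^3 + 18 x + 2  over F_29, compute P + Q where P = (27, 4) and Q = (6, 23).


P != Q, so use the chord formula.
s = (y2 - y1) / (x2 - x1) = (19) / (8) mod 29 = 6
x3 = s^2 - x1 - x2 mod 29 = 6^2 - 27 - 6 = 3
y3 = s (x1 - x3) - y1 mod 29 = 6 * (27 - 3) - 4 = 24

P + Q = (3, 24)


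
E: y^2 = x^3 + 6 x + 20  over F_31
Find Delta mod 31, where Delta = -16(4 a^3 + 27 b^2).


4 a^3 + 27 b^2 = 4*6^3 + 27*20^2 = 864 + 10800 = 11664
Delta = -16 * (11664) = -186624
Delta mod 31 = 27

Delta = 27 (mod 31)


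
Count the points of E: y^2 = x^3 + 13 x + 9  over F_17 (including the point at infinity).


For each x in F_17, count y with y^2 = x^3 + 13 x + 9 mod 17:
  x = 0: RHS = 9, y in [3, 14]  -> 2 point(s)
  x = 2: RHS = 9, y in [3, 14]  -> 2 point(s)
  x = 7: RHS = 1, y in [1, 16]  -> 2 point(s)
  x = 8: RHS = 13, y in [8, 9]  -> 2 point(s)
  x = 10: RHS = 0, y in [0]  -> 1 point(s)
  x = 11: RHS = 4, y in [2, 15]  -> 2 point(s)
  x = 15: RHS = 9, y in [3, 14]  -> 2 point(s)
Affine points: 13. Add the point at infinity: total = 14.

#E(F_17) = 14


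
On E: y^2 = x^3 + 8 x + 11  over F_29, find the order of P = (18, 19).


Compute successive multiples of P until we hit O:
  1P = (18, 19)
  2P = (16, 28)
  3P = (8, 23)
  4P = (2, 21)
  5P = (14, 24)
  6P = (4, 7)
  7P = (3, 27)
  8P = (3, 2)
  ... (continuing to 15P)
  15P = O

ord(P) = 15


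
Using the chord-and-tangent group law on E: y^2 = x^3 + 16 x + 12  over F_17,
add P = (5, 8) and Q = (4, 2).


P != Q, so use the chord formula.
s = (y2 - y1) / (x2 - x1) = (11) / (16) mod 17 = 6
x3 = s^2 - x1 - x2 mod 17 = 6^2 - 5 - 4 = 10
y3 = s (x1 - x3) - y1 mod 17 = 6 * (5 - 10) - 8 = 13

P + Q = (10, 13)


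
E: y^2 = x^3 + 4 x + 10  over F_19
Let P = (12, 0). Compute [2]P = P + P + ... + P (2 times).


k = 2 = 10_2 (binary, LSB first: 01)
Double-and-add from P = (12, 0):
  bit 0 = 0: acc unchanged = O
  bit 1 = 1: acc = O + O = O

2P = O


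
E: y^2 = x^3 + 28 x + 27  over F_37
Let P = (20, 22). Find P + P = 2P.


Doubling: s = (3 x1^2 + a) / (2 y1)
s = (3*20^2 + 28) / (2*22) mod 37 = 1
x3 = s^2 - 2 x1 mod 37 = 1^2 - 2*20 = 35
y3 = s (x1 - x3) - y1 mod 37 = 1 * (20 - 35) - 22 = 0

2P = (35, 0)


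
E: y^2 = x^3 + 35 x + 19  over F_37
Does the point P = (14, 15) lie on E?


Check whether y^2 = x^3 + 35 x + 19 (mod 37) for (x, y) = (14, 15).
LHS: y^2 = 15^2 mod 37 = 3
RHS: x^3 + 35 x + 19 = 14^3 + 35*14 + 19 mod 37 = 34
LHS != RHS

No, not on the curve
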